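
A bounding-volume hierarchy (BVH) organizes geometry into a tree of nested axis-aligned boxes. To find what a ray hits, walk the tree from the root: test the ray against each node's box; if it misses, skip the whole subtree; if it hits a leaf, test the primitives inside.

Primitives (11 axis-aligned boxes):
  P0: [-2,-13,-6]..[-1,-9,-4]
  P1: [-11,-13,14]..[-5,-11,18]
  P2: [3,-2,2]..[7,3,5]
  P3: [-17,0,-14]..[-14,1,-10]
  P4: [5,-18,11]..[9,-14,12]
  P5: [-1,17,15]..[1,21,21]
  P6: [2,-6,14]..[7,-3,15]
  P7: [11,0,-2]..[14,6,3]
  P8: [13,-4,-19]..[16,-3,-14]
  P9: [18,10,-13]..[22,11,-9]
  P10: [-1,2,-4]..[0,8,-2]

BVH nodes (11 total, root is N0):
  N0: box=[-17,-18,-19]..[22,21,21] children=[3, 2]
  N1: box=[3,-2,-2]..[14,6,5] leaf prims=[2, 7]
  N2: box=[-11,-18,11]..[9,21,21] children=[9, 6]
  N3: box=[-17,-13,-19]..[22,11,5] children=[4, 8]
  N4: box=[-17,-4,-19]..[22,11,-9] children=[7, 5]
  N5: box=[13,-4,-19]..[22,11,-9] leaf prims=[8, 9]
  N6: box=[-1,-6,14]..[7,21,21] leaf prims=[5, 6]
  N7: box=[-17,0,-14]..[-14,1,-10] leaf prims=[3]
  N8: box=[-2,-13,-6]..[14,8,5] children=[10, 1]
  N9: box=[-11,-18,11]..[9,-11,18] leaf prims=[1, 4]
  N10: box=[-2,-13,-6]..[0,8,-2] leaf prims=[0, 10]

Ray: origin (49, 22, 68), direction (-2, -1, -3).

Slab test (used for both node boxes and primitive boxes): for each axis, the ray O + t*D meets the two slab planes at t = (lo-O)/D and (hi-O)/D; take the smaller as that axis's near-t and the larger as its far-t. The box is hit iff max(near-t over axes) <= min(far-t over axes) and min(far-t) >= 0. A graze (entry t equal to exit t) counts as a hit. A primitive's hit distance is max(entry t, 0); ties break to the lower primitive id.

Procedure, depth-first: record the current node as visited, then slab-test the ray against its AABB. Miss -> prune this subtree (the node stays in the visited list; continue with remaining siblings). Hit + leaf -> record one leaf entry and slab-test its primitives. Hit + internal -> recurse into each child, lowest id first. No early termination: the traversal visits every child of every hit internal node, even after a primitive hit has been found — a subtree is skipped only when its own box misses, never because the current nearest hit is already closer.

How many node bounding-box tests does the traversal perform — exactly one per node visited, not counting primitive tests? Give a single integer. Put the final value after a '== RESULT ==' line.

Walk:
N0 x:[27/2,33] y:[1,40] z:[47/3,29] -> hit [47/3,29], descend [2, 3]
  N2 x:[20,30] y:[1,40] z:[47/3,19] -> miss, prune
  N3 x:[27/2,33] y:[11,35] z:[21,29] -> hit [21,29], descend [4, 8]
    N4 x:[27/2,33] y:[11,26] z:[77/3,29] -> hit [77/3,26], descend [5, 7]
      N5 x:[27/2,18] y:[11,26] z:[77/3,29] -> miss, prune
      N7 x:[63/2,33] y:[21,22] z:[26,82/3] -> miss, prune
    N8 x:[35/2,51/2] y:[14,35] z:[21,74/3] -> hit [21,74/3], descend [1, 10]
      N1 x:[35/2,23] y:[16,24] z:[21,70/3] -> hit [21,23] leaf, test {P2@t=21, P7(miss)}
      N10 x:[49/2,51/2] y:[14,35] z:[70/3,74/3] -> hit [49/2,74/3] leaf, test {P0(miss), P10(miss)}

Visited [0, 2, 3, 4, 5, 7, 8, 1, 10]. Tests: 9 box, 2 leaf. Nearest: P2.

== RESULT ==
9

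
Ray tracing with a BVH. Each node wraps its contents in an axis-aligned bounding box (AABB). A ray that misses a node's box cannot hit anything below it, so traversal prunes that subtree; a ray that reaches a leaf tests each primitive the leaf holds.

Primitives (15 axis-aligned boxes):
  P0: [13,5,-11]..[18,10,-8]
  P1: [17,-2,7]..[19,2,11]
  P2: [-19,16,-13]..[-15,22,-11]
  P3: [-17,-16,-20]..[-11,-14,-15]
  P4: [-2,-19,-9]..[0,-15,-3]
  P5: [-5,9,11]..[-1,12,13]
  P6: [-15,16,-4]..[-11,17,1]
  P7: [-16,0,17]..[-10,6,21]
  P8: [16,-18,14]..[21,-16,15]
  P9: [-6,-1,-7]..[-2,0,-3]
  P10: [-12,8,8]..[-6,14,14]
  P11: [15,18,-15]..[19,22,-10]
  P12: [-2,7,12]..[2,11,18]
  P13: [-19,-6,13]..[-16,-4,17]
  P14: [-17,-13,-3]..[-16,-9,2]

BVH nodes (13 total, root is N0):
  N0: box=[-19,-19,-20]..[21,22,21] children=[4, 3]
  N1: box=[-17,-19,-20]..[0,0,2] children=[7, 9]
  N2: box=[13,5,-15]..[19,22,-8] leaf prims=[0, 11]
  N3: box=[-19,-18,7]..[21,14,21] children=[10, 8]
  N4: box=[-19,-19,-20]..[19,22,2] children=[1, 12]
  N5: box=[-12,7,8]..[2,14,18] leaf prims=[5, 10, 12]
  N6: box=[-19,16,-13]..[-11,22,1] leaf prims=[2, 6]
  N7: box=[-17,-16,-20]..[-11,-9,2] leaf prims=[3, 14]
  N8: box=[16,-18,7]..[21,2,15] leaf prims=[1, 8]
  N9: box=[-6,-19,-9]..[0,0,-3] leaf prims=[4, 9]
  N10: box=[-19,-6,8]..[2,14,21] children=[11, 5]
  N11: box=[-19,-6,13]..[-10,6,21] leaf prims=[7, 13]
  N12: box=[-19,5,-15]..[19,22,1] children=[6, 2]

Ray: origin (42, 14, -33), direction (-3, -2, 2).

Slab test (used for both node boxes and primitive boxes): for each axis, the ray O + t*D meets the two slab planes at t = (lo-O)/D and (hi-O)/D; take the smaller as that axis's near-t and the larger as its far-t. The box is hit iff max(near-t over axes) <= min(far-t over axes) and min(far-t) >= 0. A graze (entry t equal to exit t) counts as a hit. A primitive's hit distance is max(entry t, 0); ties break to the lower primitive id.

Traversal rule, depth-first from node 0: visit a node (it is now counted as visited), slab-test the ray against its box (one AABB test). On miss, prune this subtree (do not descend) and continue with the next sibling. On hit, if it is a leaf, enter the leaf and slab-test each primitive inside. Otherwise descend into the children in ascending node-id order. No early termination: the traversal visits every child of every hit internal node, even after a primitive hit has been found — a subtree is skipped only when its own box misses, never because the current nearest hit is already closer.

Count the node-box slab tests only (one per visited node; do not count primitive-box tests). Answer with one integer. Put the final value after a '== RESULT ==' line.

Walk:
N0 x:[7,61/3] y:[-4,33/2] z:[13/2,27] -> hit [7,33/2], descend [3, 4]
  N3 x:[7,61/3] y:[0,16] z:[20,27] -> miss, prune
  N4 x:[23/3,61/3] y:[-4,33/2] z:[13/2,35/2] -> hit [23/3,33/2], descend [1, 12]
    N1 x:[14,59/3] y:[7,33/2] z:[13/2,35/2] -> hit [14,33/2], descend [7, 9]
      N7 x:[53/3,59/3] y:[23/2,15] z:[13/2,35/2] -> miss, prune
      N9 x:[14,16] y:[7,33/2] z:[12,15] -> hit [14,15] leaf, test {P4@t=29/2, P9(miss)}
    N12 x:[23/3,61/3] y:[-4,9/2] z:[9,17] -> miss, prune

7 AABB tests over nodes [0, 3, 4, 1, 7, 9, 12]; 1 leaf entered; closest P4.

== RESULT ==
7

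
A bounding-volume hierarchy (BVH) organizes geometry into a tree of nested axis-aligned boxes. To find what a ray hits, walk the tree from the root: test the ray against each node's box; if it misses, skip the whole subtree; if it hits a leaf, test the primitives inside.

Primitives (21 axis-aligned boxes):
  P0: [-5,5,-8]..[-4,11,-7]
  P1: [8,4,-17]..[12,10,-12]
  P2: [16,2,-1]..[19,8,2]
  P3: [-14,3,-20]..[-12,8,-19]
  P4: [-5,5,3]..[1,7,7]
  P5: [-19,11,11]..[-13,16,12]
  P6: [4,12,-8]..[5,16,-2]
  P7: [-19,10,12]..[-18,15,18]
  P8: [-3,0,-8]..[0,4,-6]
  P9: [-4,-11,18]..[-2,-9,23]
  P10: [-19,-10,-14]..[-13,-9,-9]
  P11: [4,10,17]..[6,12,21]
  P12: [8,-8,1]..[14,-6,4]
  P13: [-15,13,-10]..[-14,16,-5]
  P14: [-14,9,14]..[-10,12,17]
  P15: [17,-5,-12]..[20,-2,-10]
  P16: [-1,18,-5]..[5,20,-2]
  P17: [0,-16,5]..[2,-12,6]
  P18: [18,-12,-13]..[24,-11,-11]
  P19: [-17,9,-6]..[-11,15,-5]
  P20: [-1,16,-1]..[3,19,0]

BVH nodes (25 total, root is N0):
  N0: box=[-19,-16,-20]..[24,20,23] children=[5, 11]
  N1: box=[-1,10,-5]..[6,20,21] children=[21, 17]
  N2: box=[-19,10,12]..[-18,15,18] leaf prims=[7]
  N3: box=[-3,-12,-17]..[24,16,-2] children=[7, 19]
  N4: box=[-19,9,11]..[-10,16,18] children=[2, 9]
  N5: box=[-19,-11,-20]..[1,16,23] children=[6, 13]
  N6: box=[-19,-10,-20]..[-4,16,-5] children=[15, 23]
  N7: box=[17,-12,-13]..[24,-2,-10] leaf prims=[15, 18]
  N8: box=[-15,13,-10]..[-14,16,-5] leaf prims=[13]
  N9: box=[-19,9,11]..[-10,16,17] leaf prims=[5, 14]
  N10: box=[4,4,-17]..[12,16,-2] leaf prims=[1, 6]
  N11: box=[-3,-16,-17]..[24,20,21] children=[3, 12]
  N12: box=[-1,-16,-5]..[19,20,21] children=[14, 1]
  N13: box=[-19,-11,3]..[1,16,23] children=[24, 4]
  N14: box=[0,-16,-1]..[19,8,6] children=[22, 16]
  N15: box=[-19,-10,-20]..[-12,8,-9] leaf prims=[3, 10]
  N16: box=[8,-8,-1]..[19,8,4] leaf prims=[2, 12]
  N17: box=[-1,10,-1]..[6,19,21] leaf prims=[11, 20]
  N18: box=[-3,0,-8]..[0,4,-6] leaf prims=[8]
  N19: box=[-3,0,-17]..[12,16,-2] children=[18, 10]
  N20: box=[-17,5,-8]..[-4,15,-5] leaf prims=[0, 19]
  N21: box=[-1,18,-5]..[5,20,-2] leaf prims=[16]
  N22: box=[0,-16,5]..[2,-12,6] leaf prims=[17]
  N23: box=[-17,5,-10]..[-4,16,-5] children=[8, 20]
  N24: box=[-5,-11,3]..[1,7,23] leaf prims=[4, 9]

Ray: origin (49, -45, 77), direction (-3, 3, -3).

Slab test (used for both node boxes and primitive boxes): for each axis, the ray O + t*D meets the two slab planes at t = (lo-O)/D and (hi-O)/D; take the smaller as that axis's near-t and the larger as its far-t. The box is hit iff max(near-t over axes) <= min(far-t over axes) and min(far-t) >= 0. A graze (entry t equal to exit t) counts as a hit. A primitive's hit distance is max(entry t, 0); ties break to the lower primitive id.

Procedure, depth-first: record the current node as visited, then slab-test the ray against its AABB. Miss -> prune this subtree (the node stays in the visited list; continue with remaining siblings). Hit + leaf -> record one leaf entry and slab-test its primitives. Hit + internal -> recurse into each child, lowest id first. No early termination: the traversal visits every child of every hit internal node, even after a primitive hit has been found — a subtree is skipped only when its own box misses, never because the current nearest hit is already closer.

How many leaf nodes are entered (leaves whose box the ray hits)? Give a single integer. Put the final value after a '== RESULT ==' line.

Walk:
N0 x:[25/3,68/3] y:[29/3,65/3] z:[18,97/3] -> hit [18,65/3], descend [5, 11]
  N5 x:[16,68/3] y:[34/3,61/3] z:[18,97/3] -> hit [18,61/3], descend [6, 13]
    N6 x:[53/3,68/3] y:[35/3,61/3] z:[82/3,97/3] -> miss, prune
    N13 x:[16,68/3] y:[34/3,61/3] z:[18,74/3] -> hit [18,61/3], descend [4, 24]
      N4 x:[59/3,68/3] y:[18,61/3] z:[59/3,22] -> hit [59/3,61/3], descend [2, 9]
        N2 x:[67/3,68/3] y:[55/3,20] z:[59/3,65/3] -> miss, prune
        N9 x:[59/3,68/3] y:[18,61/3] z:[20,22] -> hit [20,61/3] leaf, test {P5(miss), P14(miss)}
      N24 x:[16,18] y:[34/3,52/3] z:[18,74/3] -> miss, prune
  N11 x:[25/3,52/3] y:[29/3,65/3] z:[56/3,94/3] -> miss, prune

Visited [0, 5, 6, 13, 4, 2, 9, 24, 11]. Tests: 9 box, 1 leaf. Nearest: miss.

== RESULT ==
1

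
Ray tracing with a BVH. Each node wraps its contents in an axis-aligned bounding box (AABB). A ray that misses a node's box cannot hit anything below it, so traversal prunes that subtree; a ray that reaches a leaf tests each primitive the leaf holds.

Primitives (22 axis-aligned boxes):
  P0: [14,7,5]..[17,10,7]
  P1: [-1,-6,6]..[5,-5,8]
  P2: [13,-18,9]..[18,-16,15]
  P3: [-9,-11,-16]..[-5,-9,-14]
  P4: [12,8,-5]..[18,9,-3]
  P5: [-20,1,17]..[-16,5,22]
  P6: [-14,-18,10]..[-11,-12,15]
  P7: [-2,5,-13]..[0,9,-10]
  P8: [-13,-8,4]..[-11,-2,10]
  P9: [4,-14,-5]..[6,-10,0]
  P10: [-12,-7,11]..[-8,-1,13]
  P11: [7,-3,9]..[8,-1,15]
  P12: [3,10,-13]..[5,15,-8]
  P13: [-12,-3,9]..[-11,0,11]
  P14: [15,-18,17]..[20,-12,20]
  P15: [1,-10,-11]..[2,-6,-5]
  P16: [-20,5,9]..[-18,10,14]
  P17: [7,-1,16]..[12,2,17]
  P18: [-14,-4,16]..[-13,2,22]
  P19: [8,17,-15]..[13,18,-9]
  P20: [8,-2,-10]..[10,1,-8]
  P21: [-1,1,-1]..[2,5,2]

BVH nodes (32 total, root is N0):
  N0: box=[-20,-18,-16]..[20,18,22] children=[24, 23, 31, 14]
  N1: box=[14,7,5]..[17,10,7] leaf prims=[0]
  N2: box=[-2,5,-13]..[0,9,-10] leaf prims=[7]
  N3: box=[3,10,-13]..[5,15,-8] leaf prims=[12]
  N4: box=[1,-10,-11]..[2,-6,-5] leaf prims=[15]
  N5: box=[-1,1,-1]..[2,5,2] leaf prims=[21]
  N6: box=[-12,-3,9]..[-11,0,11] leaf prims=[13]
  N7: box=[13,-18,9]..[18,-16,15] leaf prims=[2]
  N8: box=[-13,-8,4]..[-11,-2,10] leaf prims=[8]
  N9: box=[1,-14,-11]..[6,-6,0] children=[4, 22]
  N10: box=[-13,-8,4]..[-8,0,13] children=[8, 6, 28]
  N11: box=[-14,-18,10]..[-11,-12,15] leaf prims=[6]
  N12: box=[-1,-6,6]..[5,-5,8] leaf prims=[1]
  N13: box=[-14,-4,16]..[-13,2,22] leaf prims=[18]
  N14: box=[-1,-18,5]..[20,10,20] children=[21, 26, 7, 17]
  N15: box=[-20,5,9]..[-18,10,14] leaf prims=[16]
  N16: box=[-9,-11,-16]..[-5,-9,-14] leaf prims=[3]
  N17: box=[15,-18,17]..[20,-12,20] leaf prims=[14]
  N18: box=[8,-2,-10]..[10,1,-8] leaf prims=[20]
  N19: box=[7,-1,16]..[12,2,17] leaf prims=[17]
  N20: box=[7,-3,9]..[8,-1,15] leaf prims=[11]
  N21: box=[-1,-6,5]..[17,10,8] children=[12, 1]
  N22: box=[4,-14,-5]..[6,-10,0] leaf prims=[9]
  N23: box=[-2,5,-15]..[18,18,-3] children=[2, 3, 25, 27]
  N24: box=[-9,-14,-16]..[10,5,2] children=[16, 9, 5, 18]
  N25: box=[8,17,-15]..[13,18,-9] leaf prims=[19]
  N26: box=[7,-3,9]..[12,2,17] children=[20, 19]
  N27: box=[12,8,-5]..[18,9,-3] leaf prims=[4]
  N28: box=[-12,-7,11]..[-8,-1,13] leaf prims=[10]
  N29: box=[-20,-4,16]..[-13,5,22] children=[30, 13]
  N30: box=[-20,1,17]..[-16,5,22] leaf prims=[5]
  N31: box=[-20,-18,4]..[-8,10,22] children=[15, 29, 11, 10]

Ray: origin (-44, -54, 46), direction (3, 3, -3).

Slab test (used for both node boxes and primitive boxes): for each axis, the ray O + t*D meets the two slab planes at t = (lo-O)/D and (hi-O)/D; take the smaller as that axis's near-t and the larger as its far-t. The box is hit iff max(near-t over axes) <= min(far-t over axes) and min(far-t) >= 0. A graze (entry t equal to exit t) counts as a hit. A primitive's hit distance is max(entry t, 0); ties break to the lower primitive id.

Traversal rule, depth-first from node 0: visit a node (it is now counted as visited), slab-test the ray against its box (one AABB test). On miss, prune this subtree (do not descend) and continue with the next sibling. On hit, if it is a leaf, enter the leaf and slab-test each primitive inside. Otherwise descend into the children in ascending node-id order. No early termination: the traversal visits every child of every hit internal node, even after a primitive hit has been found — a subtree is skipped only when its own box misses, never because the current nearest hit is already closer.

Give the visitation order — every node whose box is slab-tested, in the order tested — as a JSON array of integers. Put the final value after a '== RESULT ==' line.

Walk:
N0 x:[8,64/3] y:[12,24] z:[8,62/3] -> hit [12,62/3], descend [14, 23, 24, 31]
  N14 x:[43/3,64/3] y:[12,64/3] z:[26/3,41/3] -> miss, prune
  N23 x:[14,62/3] y:[59/3,24] z:[49/3,61/3] -> hit [59/3,61/3], descend [2, 3, 25, 27]
    N2 x:[14,44/3] y:[59/3,21] z:[56/3,59/3] -> miss, prune
    N3 x:[47/3,49/3] y:[64/3,23] z:[18,59/3] -> miss, prune
    N25 x:[52/3,19] y:[71/3,24] z:[55/3,61/3] -> miss, prune
    N27 x:[56/3,62/3] y:[62/3,21] z:[49/3,17] -> miss, prune
  N24 x:[35/3,18] y:[40/3,59/3] z:[44/3,62/3] -> hit [44/3,18], descend [5, 9, 16, 18]
    N5 x:[43/3,46/3] y:[55/3,59/3] z:[44/3,47/3] -> miss, prune
    N9 x:[15,50/3] y:[40/3,16] z:[46/3,19] -> hit [46/3,16], descend [4, 22]
      N4 x:[15,46/3] y:[44/3,16] z:[17,19] -> miss, prune
      N22 x:[16,50/3] y:[40/3,44/3] z:[46/3,17] -> miss, prune
    N16 x:[35/3,13] y:[43/3,15] z:[20,62/3] -> miss, prune
    N18 x:[52/3,18] y:[52/3,55/3] z:[18,56/3] -> hit [18,18] leaf, test {P20@t=18}
  N31 x:[8,12] y:[12,64/3] z:[8,14] -> hit [12,12], descend [10, 11, 15, 29]
    N10 x:[31/3,12] y:[46/3,18] z:[11,14] -> miss, prune
    N11 x:[10,11] y:[12,14] z:[31/3,12] -> miss, prune
    N15 x:[8,26/3] y:[59/3,64/3] z:[32/3,37/3] -> miss, prune
    N29 x:[8,31/3] y:[50/3,59/3] z:[8,10] -> miss, prune

Summary -> nodes [0, 14, 23, 2, 3, 25, 27, 24, 5, 9, 4, 22, 16, 18, 31, 10, 11, 15, 29]; box-tests=19; leaf-entries=1; first=P20

== RESULT ==
[0, 14, 23, 2, 3, 25, 27, 24, 5, 9, 4, 22, 16, 18, 31, 10, 11, 15, 29]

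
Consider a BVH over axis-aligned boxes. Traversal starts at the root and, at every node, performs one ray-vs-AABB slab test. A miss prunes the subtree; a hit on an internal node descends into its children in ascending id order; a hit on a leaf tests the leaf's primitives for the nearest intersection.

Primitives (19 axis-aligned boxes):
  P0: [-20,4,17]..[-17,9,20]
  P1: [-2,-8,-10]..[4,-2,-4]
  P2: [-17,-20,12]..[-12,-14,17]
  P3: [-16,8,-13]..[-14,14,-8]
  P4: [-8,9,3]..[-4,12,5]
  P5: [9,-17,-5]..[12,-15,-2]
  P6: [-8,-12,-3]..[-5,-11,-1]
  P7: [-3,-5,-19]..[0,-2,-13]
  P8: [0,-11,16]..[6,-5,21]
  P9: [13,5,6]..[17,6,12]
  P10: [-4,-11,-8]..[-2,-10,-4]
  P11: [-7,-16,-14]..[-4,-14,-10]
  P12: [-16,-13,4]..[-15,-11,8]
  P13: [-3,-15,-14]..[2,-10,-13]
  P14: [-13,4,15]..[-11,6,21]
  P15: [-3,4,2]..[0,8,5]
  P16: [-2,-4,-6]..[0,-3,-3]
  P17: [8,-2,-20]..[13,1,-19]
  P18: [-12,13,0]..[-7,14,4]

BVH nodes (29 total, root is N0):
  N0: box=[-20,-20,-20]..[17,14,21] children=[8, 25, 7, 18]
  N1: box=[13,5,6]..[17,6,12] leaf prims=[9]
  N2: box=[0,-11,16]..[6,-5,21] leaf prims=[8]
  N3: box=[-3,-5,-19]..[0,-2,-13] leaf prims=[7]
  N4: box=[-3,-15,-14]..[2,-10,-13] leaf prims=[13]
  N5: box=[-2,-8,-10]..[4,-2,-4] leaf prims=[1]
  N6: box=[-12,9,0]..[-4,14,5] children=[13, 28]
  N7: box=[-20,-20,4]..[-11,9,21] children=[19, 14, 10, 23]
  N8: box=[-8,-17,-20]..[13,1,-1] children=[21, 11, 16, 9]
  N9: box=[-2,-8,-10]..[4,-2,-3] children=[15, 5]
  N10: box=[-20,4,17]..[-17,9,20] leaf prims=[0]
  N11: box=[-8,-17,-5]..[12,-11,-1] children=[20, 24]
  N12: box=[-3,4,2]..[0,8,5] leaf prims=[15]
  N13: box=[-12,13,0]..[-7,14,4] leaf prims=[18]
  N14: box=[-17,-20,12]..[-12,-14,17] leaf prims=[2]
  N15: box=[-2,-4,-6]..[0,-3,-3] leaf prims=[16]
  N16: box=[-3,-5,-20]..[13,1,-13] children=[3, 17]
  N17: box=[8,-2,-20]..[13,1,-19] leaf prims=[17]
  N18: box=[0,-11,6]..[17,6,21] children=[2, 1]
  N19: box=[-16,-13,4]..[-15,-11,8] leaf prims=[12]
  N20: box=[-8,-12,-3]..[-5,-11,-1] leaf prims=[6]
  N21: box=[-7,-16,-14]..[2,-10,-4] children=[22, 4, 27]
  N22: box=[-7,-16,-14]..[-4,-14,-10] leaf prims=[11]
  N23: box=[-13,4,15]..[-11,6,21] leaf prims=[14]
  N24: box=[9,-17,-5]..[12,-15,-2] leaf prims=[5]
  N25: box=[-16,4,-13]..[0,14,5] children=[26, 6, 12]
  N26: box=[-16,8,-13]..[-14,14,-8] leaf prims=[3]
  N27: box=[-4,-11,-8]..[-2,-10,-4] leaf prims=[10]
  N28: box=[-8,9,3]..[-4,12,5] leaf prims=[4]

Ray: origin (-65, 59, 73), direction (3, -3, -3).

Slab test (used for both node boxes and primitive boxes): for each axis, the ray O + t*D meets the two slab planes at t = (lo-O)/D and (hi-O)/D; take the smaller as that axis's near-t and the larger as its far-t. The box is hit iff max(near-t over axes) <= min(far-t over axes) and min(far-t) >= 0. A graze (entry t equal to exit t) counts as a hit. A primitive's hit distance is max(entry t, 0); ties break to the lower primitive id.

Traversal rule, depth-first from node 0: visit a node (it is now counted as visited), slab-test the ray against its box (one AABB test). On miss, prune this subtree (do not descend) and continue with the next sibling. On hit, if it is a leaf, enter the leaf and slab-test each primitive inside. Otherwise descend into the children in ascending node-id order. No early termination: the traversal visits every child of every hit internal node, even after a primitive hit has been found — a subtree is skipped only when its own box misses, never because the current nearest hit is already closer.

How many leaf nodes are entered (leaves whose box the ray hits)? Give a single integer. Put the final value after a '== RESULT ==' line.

Walk:
N0 x:[15,82/3] y:[15,79/3] z:[52/3,31] -> hit [52/3,79/3], descend [7, 8, 18, 25]
  N7 x:[15,18] y:[50/3,79/3] z:[52/3,23] -> hit [52/3,18], descend [10, 14, 19, 23]
    N10 x:[15,16] y:[50/3,55/3] z:[53/3,56/3] -> miss, prune
    N14 x:[16,53/3] y:[73/3,79/3] z:[56/3,61/3] -> miss, prune
    N19 x:[49/3,50/3] y:[70/3,24] z:[65/3,23] -> miss, prune
    N23 x:[52/3,18] y:[53/3,55/3] z:[52/3,58/3] -> hit [53/3,18] leaf, test {P14@t=53/3}
  N8 x:[19,26] y:[58/3,76/3] z:[74/3,31] -> hit [74/3,76/3], descend [9, 11, 16, 21]
    N9 x:[21,23] y:[61/3,67/3] z:[76/3,83/3] -> miss, prune
    N11 x:[19,77/3] y:[70/3,76/3] z:[74/3,26] -> hit [74/3,76/3], descend [20, 24]
      N20 x:[19,20] y:[70/3,71/3] z:[74/3,76/3] -> miss, prune
      N24 x:[74/3,77/3] y:[74/3,76/3] z:[25,26] -> hit [25,76/3] leaf, test {P5@t=25}
    N16 x:[62/3,26] y:[58/3,64/3] z:[86/3,31] -> miss, prune
    N21 x:[58/3,67/3] y:[23,25] z:[77/3,29] -> miss, prune
  N18 x:[65/3,82/3] y:[53/3,70/3] z:[52/3,67/3] -> hit [65/3,67/3], descend [1, 2]
    N1 x:[26,82/3] y:[53/3,18] z:[61/3,67/3] -> miss, prune
    N2 x:[65/3,71/3] y:[64/3,70/3] z:[52/3,19] -> miss, prune
  N25 x:[49/3,65/3] y:[15,55/3] z:[68/3,86/3] -> miss, prune

17 AABB tests over nodes [0, 7, 10, 14, 19, 23, 8, 9, 11, 20, 24, 16, 21, 18, 1, 2, 25]; 2 leaves entered; closest P14.

== RESULT ==
2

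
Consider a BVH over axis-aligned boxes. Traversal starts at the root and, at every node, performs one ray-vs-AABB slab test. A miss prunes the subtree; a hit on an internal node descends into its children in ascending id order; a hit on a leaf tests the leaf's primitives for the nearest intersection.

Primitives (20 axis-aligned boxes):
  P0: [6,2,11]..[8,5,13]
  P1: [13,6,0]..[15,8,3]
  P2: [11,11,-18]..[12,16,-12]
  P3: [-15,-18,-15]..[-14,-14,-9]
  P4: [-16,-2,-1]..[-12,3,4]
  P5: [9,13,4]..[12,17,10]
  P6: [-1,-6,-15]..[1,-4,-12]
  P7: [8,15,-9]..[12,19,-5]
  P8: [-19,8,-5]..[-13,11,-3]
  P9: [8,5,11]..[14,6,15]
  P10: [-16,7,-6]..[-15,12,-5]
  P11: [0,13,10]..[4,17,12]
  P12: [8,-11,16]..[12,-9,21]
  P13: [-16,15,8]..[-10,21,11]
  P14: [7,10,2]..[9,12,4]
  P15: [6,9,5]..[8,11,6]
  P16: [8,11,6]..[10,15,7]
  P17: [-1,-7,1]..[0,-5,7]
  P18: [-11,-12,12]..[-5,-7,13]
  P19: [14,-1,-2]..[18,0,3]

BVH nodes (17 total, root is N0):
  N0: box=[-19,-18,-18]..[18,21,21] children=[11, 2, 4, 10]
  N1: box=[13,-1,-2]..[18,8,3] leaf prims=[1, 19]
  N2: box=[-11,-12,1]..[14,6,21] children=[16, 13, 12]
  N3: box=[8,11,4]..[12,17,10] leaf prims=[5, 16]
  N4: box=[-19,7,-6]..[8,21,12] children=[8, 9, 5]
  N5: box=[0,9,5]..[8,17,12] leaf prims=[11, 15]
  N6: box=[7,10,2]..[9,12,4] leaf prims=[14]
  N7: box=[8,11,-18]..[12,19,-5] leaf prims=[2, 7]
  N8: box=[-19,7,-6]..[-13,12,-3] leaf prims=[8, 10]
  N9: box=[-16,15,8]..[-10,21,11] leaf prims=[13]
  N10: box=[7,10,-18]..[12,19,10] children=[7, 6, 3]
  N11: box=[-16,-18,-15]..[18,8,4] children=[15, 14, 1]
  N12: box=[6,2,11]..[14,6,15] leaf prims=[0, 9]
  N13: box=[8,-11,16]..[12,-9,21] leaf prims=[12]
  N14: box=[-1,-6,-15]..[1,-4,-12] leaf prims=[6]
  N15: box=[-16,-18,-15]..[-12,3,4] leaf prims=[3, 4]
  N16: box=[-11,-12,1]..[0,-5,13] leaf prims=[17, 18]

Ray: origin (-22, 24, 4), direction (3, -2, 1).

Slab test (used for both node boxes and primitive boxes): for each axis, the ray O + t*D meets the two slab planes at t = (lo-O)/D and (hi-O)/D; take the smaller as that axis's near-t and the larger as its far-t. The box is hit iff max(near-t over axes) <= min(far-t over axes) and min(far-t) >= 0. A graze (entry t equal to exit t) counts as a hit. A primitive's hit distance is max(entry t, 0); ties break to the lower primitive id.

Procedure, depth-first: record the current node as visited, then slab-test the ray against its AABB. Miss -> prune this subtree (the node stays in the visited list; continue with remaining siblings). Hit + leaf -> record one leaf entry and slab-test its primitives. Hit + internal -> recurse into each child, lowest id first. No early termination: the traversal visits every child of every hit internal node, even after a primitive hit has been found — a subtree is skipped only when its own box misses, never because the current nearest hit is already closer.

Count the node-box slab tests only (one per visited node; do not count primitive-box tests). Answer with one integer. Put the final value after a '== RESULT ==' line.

Walk:
N0 x:[1,40/3] y:[3/2,21] z:[-22,17] -> hit [3/2,40/3], descend [2, 4, 10, 11]
  N2 x:[11/3,12] y:[9,18] z:[-3,17] -> hit [9,12], descend [12, 13, 16]
    N12 x:[28/3,12] y:[9,11] z:[7,11] -> hit [28/3,11] leaf, test {P0(miss), P9(miss)}
    N13 x:[10,34/3] y:[33/2,35/2] z:[12,17] -> miss, prune
    N16 x:[11/3,22/3] y:[29/2,18] z:[-3,9] -> miss, prune
  N4 x:[1,10] y:[3/2,17/2] z:[-10,8] -> hit [3/2,8], descend [5, 8, 9]
    N5 x:[22/3,10] y:[7/2,15/2] z:[1,8] -> hit [22/3,15/2] leaf, test {P11(miss), P15(miss)}
    N8 x:[1,3] y:[6,17/2] z:[-10,-7] -> miss, prune
    N9 x:[2,4] y:[3/2,9/2] z:[4,7] -> hit [4,4] leaf, test {P13@t=4}
  N10 x:[29/3,34/3] y:[5/2,7] z:[-22,6] -> miss, prune
  N11 x:[2,40/3] y:[8,21] z:[-19,0] -> miss, prune

Summary -> nodes [0, 2, 12, 13, 16, 4, 5, 8, 9, 10, 11]; box-tests=11; leaf-entries=3; first=P13

== RESULT ==
11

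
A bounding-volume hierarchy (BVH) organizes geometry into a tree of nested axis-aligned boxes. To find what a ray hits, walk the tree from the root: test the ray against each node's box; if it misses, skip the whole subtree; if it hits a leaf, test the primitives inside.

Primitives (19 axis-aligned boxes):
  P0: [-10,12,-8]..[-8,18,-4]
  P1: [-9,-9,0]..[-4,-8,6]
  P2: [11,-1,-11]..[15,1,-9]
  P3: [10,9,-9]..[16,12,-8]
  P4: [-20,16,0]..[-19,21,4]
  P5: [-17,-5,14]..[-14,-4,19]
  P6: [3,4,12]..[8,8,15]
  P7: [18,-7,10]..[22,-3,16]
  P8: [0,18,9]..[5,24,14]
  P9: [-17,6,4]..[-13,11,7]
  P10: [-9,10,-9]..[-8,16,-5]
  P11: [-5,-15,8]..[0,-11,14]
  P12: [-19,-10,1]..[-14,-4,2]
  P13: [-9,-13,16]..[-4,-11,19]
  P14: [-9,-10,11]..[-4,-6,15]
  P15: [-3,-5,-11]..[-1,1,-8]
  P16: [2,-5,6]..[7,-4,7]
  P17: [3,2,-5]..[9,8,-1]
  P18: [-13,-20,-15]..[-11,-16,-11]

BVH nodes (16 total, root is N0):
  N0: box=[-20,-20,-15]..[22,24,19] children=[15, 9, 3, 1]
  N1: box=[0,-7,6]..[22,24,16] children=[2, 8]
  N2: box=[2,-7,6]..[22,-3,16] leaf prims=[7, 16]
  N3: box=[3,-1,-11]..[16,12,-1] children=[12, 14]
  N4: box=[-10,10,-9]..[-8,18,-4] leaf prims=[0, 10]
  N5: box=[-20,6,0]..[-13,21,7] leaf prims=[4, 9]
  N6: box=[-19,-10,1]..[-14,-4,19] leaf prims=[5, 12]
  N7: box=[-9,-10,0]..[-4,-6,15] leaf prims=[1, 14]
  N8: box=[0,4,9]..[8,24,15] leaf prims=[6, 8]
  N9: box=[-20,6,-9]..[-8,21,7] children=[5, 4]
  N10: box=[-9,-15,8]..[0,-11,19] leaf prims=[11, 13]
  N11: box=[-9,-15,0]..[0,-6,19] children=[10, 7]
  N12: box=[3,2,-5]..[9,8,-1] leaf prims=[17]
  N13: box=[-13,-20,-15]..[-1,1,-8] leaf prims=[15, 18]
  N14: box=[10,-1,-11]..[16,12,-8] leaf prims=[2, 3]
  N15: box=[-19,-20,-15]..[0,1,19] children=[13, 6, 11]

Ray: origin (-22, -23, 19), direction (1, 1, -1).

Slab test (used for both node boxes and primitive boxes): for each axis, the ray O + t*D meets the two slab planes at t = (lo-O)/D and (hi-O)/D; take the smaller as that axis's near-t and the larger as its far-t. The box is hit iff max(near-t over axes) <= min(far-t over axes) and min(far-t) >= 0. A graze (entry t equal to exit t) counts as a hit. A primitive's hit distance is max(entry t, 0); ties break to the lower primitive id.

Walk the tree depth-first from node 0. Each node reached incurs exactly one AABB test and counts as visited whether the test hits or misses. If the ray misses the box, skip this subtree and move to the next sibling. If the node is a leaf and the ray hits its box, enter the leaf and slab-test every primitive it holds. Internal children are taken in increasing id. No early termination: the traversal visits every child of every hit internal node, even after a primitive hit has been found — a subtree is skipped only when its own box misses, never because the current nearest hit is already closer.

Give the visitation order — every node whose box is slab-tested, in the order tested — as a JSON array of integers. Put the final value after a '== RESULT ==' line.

Walk:
N0 x:[2,44] y:[3,47] z:[0,34] -> hit [3,34], descend [1, 3, 9, 15]
  N1 x:[22,44] y:[16,47] z:[3,13] -> miss, prune
  N3 x:[25,38] y:[22,35] z:[20,30] -> hit [25,30], descend [12, 14]
    N12 x:[25,31] y:[25,31] z:[20,24] -> miss, prune
    N14 x:[32,38] y:[22,35] z:[27,30] -> miss, prune
  N9 x:[2,14] y:[29,44] z:[12,28] -> miss, prune
  N15 x:[3,22] y:[3,24] z:[0,34] -> hit [3,22], descend [6, 11, 13]
    N6 x:[3,8] y:[13,19] z:[0,18] -> miss, prune
    N11 x:[13,22] y:[8,17] z:[0,19] -> hit [13,17], descend [7, 10]
      N7 x:[13,18] y:[13,17] z:[4,19] -> hit [13,17] leaf, test {P1@t=14, P14(miss)}
      N10 x:[13,22] y:[8,12] z:[0,11] -> miss, prune
    N13 x:[9,21] y:[3,24] z:[27,34] -> miss, prune

Visited [0, 1, 3, 12, 14, 9, 15, 6, 11, 7, 10, 13]. Tests: 12 box, 1 leaf. Nearest: P1.

== RESULT ==
[0, 1, 3, 12, 14, 9, 15, 6, 11, 7, 10, 13]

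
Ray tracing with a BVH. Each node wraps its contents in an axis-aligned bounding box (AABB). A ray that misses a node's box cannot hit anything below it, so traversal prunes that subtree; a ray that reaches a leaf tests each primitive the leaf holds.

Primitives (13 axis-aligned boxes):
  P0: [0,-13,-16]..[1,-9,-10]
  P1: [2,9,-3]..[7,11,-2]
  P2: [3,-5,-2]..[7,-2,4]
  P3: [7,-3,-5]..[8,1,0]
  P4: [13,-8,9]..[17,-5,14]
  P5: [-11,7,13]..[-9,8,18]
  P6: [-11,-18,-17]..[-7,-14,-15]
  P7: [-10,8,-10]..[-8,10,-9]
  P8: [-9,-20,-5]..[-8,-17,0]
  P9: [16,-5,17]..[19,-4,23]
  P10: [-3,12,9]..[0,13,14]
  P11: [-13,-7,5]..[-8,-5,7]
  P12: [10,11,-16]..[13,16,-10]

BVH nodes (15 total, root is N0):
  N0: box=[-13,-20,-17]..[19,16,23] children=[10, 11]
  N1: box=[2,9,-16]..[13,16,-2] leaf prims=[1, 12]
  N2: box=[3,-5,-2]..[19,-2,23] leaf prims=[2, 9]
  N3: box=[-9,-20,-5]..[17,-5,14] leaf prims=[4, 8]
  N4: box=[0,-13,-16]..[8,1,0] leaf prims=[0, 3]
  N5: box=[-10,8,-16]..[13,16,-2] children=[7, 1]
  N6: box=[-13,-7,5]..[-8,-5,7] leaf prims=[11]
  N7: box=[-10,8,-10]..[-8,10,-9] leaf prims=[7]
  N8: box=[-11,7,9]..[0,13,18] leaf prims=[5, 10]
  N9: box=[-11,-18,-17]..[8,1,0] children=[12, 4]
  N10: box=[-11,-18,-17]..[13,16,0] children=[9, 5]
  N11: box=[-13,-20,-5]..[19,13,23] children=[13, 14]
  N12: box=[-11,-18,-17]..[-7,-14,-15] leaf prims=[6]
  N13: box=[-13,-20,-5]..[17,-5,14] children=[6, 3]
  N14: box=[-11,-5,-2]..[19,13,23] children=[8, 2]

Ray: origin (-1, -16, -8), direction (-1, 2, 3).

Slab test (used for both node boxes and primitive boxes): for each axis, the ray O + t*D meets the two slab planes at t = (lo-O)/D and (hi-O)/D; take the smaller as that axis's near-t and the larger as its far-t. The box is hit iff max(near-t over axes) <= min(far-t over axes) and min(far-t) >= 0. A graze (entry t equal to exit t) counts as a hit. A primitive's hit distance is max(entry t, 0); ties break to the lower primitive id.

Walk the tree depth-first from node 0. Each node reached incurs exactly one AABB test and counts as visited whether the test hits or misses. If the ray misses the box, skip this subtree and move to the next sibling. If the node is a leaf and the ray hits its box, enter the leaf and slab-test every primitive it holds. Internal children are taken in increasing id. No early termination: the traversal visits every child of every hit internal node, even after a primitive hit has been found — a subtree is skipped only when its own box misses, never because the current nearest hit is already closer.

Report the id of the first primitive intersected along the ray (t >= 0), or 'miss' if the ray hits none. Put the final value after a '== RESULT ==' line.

Walk:
N0 x:[-20,12] y:[-2,16] z:[-3,31/3] -> hit [-2,31/3], descend [10, 11]
  N10 x:[-14,10] y:[-1,16] z:[-3,8/3] -> hit [-1,8/3], descend [5, 9]
    N5 x:[-14,9] y:[12,16] z:[-8/3,2] -> miss, prune
    N9 x:[-9,10] y:[-1,17/2] z:[-3,8/3] -> hit [-1,8/3], descend [4, 12]
      N4 x:[-9,-1] y:[3/2,17/2] z:[-8/3,8/3] -> miss, prune
      N12 x:[6,10] y:[-1,1] z:[-3,-7/3] -> miss, prune
  N11 x:[-20,12] y:[-2,29/2] z:[1,31/3] -> hit [1,31/3], descend [13, 14]
    N13 x:[-18,12] y:[-2,11/2] z:[1,22/3] -> hit [1,11/2], descend [3, 6]
      N3 x:[-18,8] y:[-2,11/2] z:[1,22/3] -> hit [1,11/2] leaf, test {P4(miss), P8(miss)}
      N6 x:[7,12] y:[9/2,11/2] z:[13/3,5] -> miss, prune
    N14 x:[-20,10] y:[11/2,29/2] z:[2,31/3] -> hit [11/2,10], descend [2, 8]
      N2 x:[-20,-4] y:[11/2,7] z:[2,31/3] -> miss, prune
      N8 x:[-1,10] y:[23/2,29/2] z:[17/3,26/3] -> miss, prune

13 AABB tests over nodes [0, 10, 5, 9, 4, 12, 11, 13, 3, 6, 14, 2, 8]; 1 leaf entered; closest miss.

== RESULT ==
miss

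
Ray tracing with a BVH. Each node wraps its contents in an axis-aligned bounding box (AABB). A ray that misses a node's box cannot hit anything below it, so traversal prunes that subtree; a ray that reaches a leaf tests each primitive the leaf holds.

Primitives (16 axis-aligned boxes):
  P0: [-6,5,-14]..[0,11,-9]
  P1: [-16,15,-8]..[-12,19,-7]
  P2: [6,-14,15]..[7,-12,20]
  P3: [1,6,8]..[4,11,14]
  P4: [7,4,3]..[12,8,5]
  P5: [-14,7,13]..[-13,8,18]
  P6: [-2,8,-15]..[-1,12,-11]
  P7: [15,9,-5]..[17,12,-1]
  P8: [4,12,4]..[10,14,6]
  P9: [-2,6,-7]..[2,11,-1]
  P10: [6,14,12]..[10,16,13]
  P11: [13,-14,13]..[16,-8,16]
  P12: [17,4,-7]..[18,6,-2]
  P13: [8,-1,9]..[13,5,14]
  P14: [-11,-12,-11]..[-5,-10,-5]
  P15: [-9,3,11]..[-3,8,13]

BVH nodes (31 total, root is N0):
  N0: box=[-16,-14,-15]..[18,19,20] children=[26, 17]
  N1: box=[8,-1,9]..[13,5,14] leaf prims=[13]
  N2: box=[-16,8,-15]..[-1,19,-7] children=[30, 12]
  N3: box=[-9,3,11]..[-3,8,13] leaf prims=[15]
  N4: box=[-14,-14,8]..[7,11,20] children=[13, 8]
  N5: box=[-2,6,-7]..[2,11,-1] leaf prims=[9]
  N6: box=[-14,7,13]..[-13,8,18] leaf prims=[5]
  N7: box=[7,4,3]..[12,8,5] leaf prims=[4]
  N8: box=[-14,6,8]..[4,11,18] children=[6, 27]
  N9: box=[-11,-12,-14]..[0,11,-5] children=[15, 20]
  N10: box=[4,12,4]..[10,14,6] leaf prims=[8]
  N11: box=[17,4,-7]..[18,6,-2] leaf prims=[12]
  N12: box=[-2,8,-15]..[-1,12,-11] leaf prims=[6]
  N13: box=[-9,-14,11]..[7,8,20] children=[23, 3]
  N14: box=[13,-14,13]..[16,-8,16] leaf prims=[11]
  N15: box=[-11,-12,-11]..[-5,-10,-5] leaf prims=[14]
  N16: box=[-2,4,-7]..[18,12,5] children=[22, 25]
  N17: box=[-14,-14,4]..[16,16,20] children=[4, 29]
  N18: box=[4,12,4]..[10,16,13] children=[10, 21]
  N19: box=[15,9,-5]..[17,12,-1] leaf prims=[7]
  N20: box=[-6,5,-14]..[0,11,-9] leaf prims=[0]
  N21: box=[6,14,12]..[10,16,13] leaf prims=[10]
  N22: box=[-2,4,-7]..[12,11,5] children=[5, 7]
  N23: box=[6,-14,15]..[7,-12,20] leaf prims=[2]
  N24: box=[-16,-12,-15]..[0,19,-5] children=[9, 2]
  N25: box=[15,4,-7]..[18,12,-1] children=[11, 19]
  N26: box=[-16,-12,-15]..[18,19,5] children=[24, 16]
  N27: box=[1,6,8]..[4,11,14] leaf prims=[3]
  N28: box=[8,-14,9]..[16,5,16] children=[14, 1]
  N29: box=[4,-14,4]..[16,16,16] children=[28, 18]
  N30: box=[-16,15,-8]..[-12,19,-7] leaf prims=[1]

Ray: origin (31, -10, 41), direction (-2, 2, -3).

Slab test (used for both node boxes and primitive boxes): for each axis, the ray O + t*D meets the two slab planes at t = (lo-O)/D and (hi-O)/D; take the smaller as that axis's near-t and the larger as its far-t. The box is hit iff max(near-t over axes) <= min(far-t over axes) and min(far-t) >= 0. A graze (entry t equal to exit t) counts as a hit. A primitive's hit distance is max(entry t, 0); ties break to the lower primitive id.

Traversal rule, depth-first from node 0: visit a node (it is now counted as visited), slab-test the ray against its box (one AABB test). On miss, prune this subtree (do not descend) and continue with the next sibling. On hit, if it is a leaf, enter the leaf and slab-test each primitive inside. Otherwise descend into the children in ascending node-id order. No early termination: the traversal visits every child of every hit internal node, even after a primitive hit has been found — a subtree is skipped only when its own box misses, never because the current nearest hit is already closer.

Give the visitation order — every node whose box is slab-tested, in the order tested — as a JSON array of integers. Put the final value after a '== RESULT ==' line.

Trace the traversal:
N0 x:[13/2,47/2] y:[-2,29/2] z:[7,56/3] -> hit [7,29/2], descend [17, 26]
  N17 x:[15/2,45/2] y:[-2,13] z:[7,37/3] -> hit [15/2,37/3], descend [4, 29]
    N4 x:[12,45/2] y:[-2,21/2] z:[7,11] -> miss, prune
    N29 x:[15/2,27/2] y:[-2,13] z:[25/3,37/3] -> hit [25/3,37/3], descend [18, 28]
      N18 x:[21/2,27/2] y:[11,13] z:[28/3,37/3] -> hit [11,37/3], descend [10, 21]
        N10 x:[21/2,27/2] y:[11,12] z:[35/3,37/3] -> hit [35/3,12] leaf, test {P8@t=35/3}
        N21 x:[21/2,25/2] y:[12,13] z:[28/3,29/3] -> miss, prune
      N28 x:[15/2,23/2] y:[-2,15/2] z:[25/3,32/3] -> miss, prune
  N26 x:[13/2,47/2] y:[-1,29/2] z:[12,56/3] -> hit [12,29/2], descend [16, 24]
    N16 x:[13/2,33/2] y:[7,11] z:[12,16] -> miss, prune
    N24 x:[31/2,47/2] y:[-1,29/2] z:[46/3,56/3] -> miss, prune

order=[0, 17, 4, 29, 18, 10, 21, 28, 26, 16, 24]  |boxes|=11  |leaves|=1  hit=P8

== RESULT ==
[0, 17, 4, 29, 18, 10, 21, 28, 26, 16, 24]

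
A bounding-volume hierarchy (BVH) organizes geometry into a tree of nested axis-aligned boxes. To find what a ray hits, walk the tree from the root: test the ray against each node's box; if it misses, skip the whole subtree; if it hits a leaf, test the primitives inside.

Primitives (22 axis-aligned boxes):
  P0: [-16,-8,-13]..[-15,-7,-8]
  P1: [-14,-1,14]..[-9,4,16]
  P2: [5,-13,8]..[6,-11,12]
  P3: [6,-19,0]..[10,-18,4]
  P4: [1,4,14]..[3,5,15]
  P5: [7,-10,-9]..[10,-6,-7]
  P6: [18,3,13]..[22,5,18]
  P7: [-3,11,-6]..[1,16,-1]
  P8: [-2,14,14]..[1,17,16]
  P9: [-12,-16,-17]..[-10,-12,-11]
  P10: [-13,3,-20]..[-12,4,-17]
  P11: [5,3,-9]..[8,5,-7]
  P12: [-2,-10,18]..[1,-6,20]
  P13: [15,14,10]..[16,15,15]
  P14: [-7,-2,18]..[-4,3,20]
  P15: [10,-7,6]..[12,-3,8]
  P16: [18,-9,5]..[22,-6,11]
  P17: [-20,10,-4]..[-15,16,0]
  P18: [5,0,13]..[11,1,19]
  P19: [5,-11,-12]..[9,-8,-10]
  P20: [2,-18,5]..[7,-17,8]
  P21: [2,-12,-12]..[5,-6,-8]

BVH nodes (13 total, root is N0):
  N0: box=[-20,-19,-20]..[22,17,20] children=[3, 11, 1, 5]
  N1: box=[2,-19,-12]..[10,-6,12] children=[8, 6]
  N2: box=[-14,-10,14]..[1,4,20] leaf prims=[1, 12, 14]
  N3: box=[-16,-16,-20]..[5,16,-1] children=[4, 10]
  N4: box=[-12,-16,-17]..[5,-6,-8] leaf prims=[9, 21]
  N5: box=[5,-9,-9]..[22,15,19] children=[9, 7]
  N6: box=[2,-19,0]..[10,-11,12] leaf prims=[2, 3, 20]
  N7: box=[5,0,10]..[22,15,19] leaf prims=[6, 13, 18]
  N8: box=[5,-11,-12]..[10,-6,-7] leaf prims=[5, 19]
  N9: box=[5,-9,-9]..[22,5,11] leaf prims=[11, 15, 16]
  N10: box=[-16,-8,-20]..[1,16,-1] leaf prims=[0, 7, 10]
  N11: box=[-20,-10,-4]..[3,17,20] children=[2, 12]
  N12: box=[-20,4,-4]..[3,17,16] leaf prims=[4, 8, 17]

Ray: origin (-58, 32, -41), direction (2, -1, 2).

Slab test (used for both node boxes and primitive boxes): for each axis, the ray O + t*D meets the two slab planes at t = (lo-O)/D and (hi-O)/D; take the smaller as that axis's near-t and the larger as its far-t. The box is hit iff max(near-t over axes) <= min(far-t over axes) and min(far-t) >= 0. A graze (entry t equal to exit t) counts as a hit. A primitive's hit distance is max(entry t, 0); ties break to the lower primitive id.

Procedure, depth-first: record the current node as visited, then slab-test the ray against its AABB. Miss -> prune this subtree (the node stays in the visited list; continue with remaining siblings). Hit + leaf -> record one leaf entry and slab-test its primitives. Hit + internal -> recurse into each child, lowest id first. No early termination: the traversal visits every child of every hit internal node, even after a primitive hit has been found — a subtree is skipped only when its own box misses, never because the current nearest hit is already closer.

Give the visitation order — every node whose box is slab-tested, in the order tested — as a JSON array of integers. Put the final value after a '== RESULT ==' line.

Traverse from the root:
N0 x:[19,40] y:[15,51] z:[21/2,61/2] -> hit [19,61/2], descend [1, 3, 5, 11]
  N1 x:[30,34] y:[38,51] z:[29/2,53/2] -> miss, prune
  N3 x:[21,63/2] y:[16,48] z:[21/2,20] -> miss, prune
  N5 x:[63/2,40] y:[17,41] z:[16,30] -> miss, prune
  N11 x:[19,61/2] y:[15,42] z:[37/2,61/2] -> hit [19,61/2], descend [2, 12]
    N2 x:[22,59/2] y:[28,42] z:[55/2,61/2] -> hit [28,59/2] leaf, test {P1(miss), P12(miss), P14(miss)}
    N12 x:[19,61/2] y:[15,28] z:[37/2,57/2] -> hit [19,28] leaf, test {P4(miss), P8(miss), P17@t=19}

order=[0, 1, 3, 5, 11, 2, 12]  |boxes|=7  |leaves|=2  hit=P17

== RESULT ==
[0, 1, 3, 5, 11, 2, 12]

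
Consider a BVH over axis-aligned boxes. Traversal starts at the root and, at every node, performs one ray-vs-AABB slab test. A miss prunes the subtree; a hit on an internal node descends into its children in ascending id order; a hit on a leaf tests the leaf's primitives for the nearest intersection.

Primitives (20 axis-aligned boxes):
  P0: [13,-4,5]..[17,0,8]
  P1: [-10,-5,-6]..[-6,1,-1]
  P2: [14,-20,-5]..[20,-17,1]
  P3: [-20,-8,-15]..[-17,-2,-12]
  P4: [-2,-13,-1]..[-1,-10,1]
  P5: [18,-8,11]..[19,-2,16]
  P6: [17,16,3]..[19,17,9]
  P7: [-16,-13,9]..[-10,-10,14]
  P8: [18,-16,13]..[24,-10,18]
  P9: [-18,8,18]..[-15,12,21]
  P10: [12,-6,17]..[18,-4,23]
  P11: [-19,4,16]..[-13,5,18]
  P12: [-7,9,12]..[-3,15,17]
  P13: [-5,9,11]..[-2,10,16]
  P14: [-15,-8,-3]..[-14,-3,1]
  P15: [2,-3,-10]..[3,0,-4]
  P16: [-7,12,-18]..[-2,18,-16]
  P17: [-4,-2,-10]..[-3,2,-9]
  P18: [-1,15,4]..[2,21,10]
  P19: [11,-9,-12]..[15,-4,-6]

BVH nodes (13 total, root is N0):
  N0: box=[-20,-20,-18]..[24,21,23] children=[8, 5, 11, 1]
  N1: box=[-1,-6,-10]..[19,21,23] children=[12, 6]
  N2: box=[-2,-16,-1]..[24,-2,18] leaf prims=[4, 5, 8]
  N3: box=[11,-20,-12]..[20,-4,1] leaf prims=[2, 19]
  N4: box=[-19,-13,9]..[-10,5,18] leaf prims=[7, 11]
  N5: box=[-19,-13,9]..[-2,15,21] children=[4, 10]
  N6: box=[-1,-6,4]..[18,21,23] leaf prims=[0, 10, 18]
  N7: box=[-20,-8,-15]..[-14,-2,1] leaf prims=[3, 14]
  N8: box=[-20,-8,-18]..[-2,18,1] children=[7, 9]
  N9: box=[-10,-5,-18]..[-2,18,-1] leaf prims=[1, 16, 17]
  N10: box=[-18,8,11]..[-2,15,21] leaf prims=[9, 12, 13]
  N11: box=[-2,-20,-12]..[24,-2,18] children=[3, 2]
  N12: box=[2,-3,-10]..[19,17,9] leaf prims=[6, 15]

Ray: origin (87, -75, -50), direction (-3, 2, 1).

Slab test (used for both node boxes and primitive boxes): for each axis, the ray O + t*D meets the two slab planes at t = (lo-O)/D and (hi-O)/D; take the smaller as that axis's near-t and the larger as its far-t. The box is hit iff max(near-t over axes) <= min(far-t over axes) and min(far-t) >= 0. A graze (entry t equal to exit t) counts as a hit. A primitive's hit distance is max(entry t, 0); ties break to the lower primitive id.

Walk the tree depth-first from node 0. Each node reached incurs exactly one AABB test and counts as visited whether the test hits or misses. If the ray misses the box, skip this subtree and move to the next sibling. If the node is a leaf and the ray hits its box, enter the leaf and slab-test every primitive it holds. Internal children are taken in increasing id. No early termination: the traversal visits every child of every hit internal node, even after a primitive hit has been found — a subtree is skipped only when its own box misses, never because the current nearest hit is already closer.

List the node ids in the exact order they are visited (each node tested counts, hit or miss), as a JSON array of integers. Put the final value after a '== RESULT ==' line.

Traverse from the root:
N0 x:[21,107/3] y:[55/2,48] z:[32,73] -> hit [32,107/3], descend [1, 5, 8, 11]
  N1 x:[68/3,88/3] y:[69/2,48] z:[40,73] -> miss, prune
  N5 x:[89/3,106/3] y:[31,45] z:[59,71] -> miss, prune
  N8 x:[89/3,107/3] y:[67/2,93/2] z:[32,51] -> hit [67/2,107/3], descend [7, 9]
    N7 x:[101/3,107/3] y:[67/2,73/2] z:[35,51] -> hit [35,107/3] leaf, test {P3@t=35, P14(miss)}
    N9 x:[89/3,97/3] y:[35,93/2] z:[32,49] -> miss, prune
  N11 x:[21,89/3] y:[55/2,73/2] z:[38,68] -> miss, prune

order=[0, 1, 5, 8, 7, 9, 11]  |boxes|=7  |leaves|=1  hit=P3

== RESULT ==
[0, 1, 5, 8, 7, 9, 11]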